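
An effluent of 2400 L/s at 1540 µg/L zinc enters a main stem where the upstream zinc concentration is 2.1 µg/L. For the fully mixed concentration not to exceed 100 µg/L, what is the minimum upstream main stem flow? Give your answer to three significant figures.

35300 L/s

Set C_mix = 100: (Q·2.100 + 2400·1540) / (Q + 2400) = 100
→ Q = 2400·(1540 − 100)/(100 − 2.100) = 35300 L/s.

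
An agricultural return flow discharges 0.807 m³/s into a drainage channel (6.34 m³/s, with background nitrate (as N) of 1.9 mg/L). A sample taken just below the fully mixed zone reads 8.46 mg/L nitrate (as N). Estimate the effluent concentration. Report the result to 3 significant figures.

60.0 mg/L

Mass balance: 6.340·1.900 + 0.8070·Cₑ = 7.147·8.460
→ Cₑ = (7.147·8.460 − 6.340·1.900) / 0.8070 = 60.00 mg/L.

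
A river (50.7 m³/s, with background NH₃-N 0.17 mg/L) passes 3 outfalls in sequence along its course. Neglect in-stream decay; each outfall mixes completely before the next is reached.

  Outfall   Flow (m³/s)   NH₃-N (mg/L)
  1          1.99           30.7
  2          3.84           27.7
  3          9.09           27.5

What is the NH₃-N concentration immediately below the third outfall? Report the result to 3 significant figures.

Outfall 1: combined Q = 52.69 m³/s; C = (50.70·0.1700 + 1.990·30.70)/52.69 = 1.323 mg/L.
Outfall 2: combined Q = 56.53 m³/s; C = (52.69·1.323 + 3.840·27.70)/56.53 = 3.115 mg/L.
Outfall 3: combined Q = 65.62 m³/s; C = (56.53·3.115 + 9.090·27.50)/65.62 = 6.493 mg/L.

6.49 mg/L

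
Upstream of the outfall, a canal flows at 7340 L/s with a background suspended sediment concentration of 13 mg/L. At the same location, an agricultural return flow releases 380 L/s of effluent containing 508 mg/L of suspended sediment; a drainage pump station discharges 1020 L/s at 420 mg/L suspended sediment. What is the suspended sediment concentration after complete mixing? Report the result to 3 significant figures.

82.0 mg/L

Conservation of mass: C = (7340·13.00 + 380.0·508.0 + 1020·420.0) / 8740 = 716900/8740 = 82.02 mg/L.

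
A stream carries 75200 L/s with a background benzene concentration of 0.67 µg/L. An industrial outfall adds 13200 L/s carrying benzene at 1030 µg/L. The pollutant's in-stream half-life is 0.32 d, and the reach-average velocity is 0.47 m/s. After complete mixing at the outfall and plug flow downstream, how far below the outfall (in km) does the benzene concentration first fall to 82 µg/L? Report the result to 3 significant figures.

Conservation of mass: C = (75200·0.6700 + 13200·1030) / 88400 = 13650000/88400 = 154.4 µg/L.
Half-life 0.32 d → k = ln 2 / 0.32 = 2.166 d⁻¹.
Set 154.4·exp(−k·t) = 82 → t = ln(154.4/82)/k = 25230 s = 7.010 h.
Distance = v·t = 0.47·25230 = 11860 m = 11.86 km.

11.9 km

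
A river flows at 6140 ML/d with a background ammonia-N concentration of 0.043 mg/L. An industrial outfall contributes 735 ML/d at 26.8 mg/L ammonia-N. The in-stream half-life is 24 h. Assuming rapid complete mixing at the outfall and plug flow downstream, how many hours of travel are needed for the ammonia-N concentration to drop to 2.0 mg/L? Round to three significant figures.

Mass balance: C = (6140·0.04300 + 735.0·26.80) / 6875 = 19960/6875 = 2.904 mg/L.
Half-life 24 h → k = ln 2 / 24 = 0.02888 h⁻¹ = 0.6931 d⁻¹.
2.904·exp(−k·t) = 2.0 → t = ln(2.904/2.0)/k = 46470 s = 12.91 h.

12.9 h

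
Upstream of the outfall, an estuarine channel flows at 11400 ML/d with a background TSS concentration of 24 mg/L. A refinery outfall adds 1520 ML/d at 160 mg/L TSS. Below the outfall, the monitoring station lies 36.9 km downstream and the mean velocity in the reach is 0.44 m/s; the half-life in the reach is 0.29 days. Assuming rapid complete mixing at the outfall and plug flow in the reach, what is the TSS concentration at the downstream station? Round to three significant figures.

3.93 mg/L

After mixing, C = (11400·24.00 + 1520·160.0) / 12920 = 516800/12920 = 40.00 mg/L.
Travel time t = 36.9·1000 / 0.44 = 83860 s = 23.30 h.
Half-life 0.29 d → k = ln 2 / 0.29 = 2.390 d⁻¹.
After decay, C = 40.00 × e^(−kt) = 40.00 × 0.09827 = 3.931 mg/L.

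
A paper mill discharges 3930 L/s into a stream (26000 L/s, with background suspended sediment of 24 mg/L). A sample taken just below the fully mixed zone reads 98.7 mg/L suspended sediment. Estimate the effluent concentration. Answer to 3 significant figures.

593 mg/L

Mass balance: 26000·24.00 + 3930·Cₑ = 29930·98.70
→ Cₑ = (29930·98.70 − 26000·24.00) / 3930 = 592.9 mg/L.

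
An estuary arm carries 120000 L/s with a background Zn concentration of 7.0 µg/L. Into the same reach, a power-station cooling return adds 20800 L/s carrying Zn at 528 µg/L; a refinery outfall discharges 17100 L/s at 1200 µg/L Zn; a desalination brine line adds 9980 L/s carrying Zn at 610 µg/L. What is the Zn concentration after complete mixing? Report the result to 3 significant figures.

Mass balance: C = (120000·7.000 + 20800·528.0 + 17100·1200 + 9980·610.0) / 167900 = 38430000/167900 = 228.9 µg/L.

229 µg/L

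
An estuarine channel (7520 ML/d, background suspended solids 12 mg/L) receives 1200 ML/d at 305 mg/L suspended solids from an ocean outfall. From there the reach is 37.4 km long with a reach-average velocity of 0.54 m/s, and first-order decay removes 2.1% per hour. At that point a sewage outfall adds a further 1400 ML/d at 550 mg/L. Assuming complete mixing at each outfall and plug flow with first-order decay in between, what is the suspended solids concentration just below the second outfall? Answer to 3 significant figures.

Mass balance: C = (7520·12.00 + 1200·305.0) / 8720 = 456200/8720 = 52.32 mg/L; combined flow 8720 ML/d.
Travel time t = 37.4·1000 / 0.54 = 69260 s = 19.24 h.
2.1%/h lost → k = −ln(1 − 0.021) = 0.02122 h⁻¹.
After decay, C = 52.32 × e^(−kt) = 52.32 × 0.6648 = 34.78 mg/L.
At the second outfall, C = (8720·34.78 + 1400·550.0) / (8720 + 1400) = 106.1 mg/L.

106 mg/L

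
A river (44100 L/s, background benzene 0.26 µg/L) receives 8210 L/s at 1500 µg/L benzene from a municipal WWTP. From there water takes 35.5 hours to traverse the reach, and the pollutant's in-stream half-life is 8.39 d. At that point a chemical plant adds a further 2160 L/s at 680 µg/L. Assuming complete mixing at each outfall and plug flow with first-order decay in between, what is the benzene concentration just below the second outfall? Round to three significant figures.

227 µg/L

Conservation of mass: C = (44100·0.2600 + 8210·1500) / 52310 = 12330000/52310 = 235.6 µg/L; combined flow 52310 L/s.
Half-life 8.39 d → k = ln 2 / 8.39 = 0.08262 d⁻¹.
First-order decay: C = 235.6·exp(−k·t) = 235.6·0.8850 = 208.5 µg/L.
Second outfall: C = (52310·208.5 + 2160·680.0)/54470 = 227.2 µg/L.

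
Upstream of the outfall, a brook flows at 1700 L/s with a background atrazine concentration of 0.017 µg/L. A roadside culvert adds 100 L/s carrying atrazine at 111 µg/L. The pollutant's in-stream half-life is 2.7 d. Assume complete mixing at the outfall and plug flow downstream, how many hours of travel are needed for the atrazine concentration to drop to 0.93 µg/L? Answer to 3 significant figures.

177 h

Flow-weighted average: C = (1700·0.01700 + 100.0·111.0) / 1800 = 11130/1800 = 6.183 µg/L.
Half-life 2.7 d → k = ln 2 / 2.7 = 0.2567 d⁻¹.
6.183·exp(−k·t) = 0.93 → t = ln(6.183/0.93)/k = 637500 s = 177.1 h.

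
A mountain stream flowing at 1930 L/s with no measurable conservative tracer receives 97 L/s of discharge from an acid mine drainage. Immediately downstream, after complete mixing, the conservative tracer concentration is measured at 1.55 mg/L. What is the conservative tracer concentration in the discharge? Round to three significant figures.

Mass balance: 1930·0 + 97.00·Cₑ = 2027·1.550
→ Cₑ = (2027·1.550 − 1930·0) / 97.00 = 32.39 mg/L.

32.4 mg/L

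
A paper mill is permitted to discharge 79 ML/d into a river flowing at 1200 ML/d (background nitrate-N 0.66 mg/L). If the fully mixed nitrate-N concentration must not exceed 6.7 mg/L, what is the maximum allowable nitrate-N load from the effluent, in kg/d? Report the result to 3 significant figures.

7780 kg/d

Mass balance at the limit: 1200·0.6600 + 79.00·Cₑ = 1279·6.7 → Cₑ = 98.45 mg/L.
79.00 ML/d = 0.9144 m³/s. Load = 0.9144 m³/s × 98.45 g/m³ × 86 400 s/d = 7777 kg/d.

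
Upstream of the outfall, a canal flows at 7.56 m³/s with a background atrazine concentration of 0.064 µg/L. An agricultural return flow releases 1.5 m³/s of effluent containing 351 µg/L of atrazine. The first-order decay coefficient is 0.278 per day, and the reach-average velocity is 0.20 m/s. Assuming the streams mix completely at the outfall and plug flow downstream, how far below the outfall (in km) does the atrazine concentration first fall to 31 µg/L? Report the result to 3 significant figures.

Conservation of mass: C = (7.560·0.06400 + 1.500·351.0) / 9.060 = 527.0/9.060 = 58.17 µg/L.
Set 58.17·exp(−k·t) = 31 → t = ln(58.17/31)/k = 195600 s = 54.33 h.
Distance = v·t = 0.20·195600 = 39120 m = 39.12 km.

39.1 km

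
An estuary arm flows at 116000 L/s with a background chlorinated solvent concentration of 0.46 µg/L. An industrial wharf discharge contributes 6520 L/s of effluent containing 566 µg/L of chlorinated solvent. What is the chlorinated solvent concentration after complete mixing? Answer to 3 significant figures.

Flow-weighted average: C = (116000·0.4600 + 6520·566.0) / 122500 = 3744000/122500 = 30.56 µg/L.

30.6 µg/L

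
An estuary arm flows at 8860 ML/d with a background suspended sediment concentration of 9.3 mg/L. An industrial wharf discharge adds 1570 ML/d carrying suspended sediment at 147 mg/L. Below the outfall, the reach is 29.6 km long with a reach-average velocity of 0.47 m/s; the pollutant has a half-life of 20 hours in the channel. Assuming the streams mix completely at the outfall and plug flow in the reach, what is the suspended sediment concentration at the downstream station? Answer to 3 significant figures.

16.4 mg/L

Mass balance: C = (8860·9.300 + 1570·147.0) / 10430 = 313200/10430 = 30.03 mg/L.
Travel time t = 29.6·1000 / 0.47 = 62980 s = 17.49 h.
Half-life 20 h → k = ln 2 / 20 = 0.03466 h⁻¹ = 0.8318 d⁻¹.
Applying C = C₀e^(−kt): 30.03 × 0.5454 = 16.38 mg/L.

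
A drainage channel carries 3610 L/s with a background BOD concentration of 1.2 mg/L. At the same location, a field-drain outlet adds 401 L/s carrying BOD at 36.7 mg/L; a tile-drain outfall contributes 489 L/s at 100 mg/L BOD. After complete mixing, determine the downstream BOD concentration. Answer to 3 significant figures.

Flow-weighted average: C = (3610·1.200 + 401.0·36.70 + 489.0·100.0) / 4500 = 67950/4500 = 15.10 mg/L.

15.1 mg/L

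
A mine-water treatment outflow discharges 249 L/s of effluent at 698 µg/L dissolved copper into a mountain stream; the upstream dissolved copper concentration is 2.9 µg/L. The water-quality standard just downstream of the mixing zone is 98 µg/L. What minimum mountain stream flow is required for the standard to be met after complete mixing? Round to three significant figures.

1570 L/s

Set C_mix = 98: (Q·2.900 + 249.0·698.0) / (Q + 249.0) = 98
→ Q = 249.0·(698.0 − 98)/(98 − 2.900) = 1571 L/s.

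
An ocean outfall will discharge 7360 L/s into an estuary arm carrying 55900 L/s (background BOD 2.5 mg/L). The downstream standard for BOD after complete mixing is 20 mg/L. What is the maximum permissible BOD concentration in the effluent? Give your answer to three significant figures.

At the limit, (Qr·Cr + Qe·Cₑ)/(Qr + Qe) = 20:
Cₑ = (63260·20 − 55900·2.500) / 7360 = 152.9 mg/L.

153 mg/L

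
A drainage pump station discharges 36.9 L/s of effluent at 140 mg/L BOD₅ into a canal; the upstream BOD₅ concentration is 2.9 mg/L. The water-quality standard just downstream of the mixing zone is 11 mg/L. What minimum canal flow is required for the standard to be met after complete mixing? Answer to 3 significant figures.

Set C_mix = 11: (Q·2.900 + 36.90·140.0) / (Q + 36.90) = 11
→ Q = 36.90·(140.0 − 11)/(11 − 2.900) = 587.7 L/s.

588 L/s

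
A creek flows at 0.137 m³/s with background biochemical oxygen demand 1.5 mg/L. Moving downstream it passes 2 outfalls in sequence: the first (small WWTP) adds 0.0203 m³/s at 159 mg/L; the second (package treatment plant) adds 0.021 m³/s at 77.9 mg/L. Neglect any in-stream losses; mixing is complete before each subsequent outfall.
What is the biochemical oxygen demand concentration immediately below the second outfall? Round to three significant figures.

28.4 mg/L

Below outfall 1: Q → 0.1573 m³/s, C = (0.1370·1.500 + 0.02030·159.0)/0.1573 = 21.83 mg/L.
Below outfall 2: Q → 0.1783 m³/s, C = (0.1573·21.83 + 0.02100·77.90)/0.1783 = 28.43 mg/L.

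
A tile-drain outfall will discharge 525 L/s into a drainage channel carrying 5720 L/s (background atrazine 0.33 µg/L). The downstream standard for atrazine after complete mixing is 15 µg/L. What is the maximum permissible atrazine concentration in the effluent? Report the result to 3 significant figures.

At the limit, (Qr·Cr + Qe·Cₑ)/(Qr + Qe) = 15:
Cₑ = (6245·15 − 5720·0.3300) / 525.0 = 174.8 µg/L.

175 µg/L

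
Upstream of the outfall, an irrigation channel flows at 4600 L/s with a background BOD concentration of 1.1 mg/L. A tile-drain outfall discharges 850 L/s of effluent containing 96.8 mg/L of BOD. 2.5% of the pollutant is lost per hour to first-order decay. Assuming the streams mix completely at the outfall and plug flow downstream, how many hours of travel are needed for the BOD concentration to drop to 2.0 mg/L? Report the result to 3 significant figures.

82.2 h

Conservation of mass: C = (4600·1.100 + 850.0·96.80) / 5450 = 87340/5450 = 16.03 mg/L.
2.5%/h lost → k = −ln(1 − 0.025) = 0.02532 h⁻¹.
16.03·exp(−k·t) = 2.0 → t = ln(16.03/2.0)/k = 295900 s = 82.20 h.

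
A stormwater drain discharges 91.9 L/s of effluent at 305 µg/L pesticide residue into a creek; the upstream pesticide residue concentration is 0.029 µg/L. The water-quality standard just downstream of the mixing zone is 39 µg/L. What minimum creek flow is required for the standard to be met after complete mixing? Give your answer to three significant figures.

Set C_mix = 39: (Q·0.02900 + 91.90·305.0) / (Q + 91.90) = 39
→ Q = 91.90·(305.0 − 39)/(39 − 0.02900) = 627.3 L/s.

627 L/s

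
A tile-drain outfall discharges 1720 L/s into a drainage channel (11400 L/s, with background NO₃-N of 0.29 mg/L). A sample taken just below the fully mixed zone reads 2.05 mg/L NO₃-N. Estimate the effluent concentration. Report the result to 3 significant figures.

13.7 mg/L

Mass balance: 11400·0.2900 + 1720·Cₑ = 13120·2.050
→ Cₑ = (13120·2.050 − 11400·0.2900) / 1720 = 13.72 mg/L.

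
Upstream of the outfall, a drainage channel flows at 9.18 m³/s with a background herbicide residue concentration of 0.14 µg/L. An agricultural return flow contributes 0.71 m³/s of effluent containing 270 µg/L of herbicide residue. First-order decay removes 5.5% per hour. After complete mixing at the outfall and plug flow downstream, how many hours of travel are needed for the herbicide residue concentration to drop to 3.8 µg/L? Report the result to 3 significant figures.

Mass balance: C = (9.180·0.1400 + 0.7100·270.0) / 9.890 = 193.0/9.890 = 19.51 µg/L.
5.5%/h lost → k = −ln(1 − 0.055) = 0.05657 h⁻¹.
19.51·exp(−k·t) = 3.8 → t = ln(19.51/3.8)/k = 104100 s = 28.92 h.

28.9 h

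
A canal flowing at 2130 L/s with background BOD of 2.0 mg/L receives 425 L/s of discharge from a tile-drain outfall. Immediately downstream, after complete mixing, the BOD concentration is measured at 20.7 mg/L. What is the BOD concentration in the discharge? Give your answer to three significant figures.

Mass balance: 2130·2.000 + 425.0·Cₑ = 2555·20.70
→ Cₑ = (2555·20.70 − 2130·2.000) / 425.0 = 114.4 mg/L.

114 mg/L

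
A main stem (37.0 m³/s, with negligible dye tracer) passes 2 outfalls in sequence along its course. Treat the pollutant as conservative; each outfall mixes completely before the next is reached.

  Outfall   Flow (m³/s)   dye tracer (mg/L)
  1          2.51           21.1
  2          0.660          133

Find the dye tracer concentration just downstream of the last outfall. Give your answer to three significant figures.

Below outfall 1: Q → 39.51 m³/s, C = (37.00·0 + 2.510·21.10)/39.51 = 1.340 mg/L.
Below outfall 2: Q → 40.17 m³/s, C = (39.51·1.340 + 0.6600·133.0)/40.17 = 3.504 mg/L.

3.50 mg/L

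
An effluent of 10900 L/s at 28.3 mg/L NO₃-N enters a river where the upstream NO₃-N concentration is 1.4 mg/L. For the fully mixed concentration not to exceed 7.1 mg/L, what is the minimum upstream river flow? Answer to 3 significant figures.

40500 L/s

Set C_mix = 7.1: (Q·1.400 + 10900·28.30) / (Q + 10900) = 7.1
→ Q = 10900·(28.30 − 7.1)/(7.1 − 1.400) = 40540 L/s.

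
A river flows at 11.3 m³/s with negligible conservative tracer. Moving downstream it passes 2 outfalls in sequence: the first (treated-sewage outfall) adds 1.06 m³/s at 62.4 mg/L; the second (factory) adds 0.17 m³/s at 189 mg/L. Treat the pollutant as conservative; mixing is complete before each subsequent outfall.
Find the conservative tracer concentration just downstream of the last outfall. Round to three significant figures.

7.84 mg/L

Below outfall 1: Q → 12.36 m³/s, C = (11.30·0 + 1.060·62.40)/12.36 = 5.351 mg/L.
Below outfall 2: Q → 12.53 m³/s, C = (12.36·5.351 + 0.1700·189.0)/12.53 = 7.843 mg/L.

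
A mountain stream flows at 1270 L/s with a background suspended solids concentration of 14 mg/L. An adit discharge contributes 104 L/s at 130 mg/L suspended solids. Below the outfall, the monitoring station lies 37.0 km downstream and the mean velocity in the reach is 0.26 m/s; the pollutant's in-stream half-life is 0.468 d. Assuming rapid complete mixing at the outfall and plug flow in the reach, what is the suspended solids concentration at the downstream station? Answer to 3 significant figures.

Flow-weighted average: C = (1270·14.00 + 104.0·130.0) / 1374 = 31300/1374 = 22.78 mg/L.
Travel time t = 37.0·1000 / 0.26 = 142300 s = 39.53 h.
Half-life 0.468 d → k = ln 2 / 0.468 = 1.481 d⁻¹.
First-order decay: C = 22.78·exp(−k·t) = 22.78·0.08721 = 1.987 mg/L.

1.99 mg/L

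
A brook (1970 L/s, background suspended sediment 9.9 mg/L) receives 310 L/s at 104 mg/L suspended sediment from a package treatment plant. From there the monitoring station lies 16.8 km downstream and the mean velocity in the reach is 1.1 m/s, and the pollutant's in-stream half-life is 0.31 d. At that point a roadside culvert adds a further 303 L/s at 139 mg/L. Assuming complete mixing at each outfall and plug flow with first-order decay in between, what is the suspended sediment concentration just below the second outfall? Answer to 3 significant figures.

Mixed concentration C = ΣQC/ΣQ = (1970·9.900 + 310.0·104.0) / 2280 = 51740/2280 = 22.69 mg/L; combined flow 2280 L/s.
Travel time t = 16.8·1000 / 1.1 = 15270 s = 4.242 h.
Half-life 0.31 d → k = ln 2 / 0.31 = 2.236 d⁻¹.
First-order decay: C = 22.69·exp(−k·t) = 22.69·0.6735 = 15.28 mg/L.
Second outfall: C = (2280·15.28 + 303.0·139.0)/2583 = 29.80 mg/L.

29.8 mg/L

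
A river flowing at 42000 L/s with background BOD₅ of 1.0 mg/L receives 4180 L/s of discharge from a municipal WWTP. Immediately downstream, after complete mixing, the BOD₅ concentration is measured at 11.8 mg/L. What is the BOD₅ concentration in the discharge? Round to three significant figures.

Mass balance: 42000·1.000 + 4180·Cₑ = 46180·11.80
→ Cₑ = (46180·11.80 − 42000·1.000) / 4180 = 120.3 mg/L.

120 mg/L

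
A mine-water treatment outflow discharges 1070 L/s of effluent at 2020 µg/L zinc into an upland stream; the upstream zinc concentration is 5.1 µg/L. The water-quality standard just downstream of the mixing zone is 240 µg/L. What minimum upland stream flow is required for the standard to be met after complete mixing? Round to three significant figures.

8110 L/s

Set C_mix = 240: (Q·5.100 + 1070·2020) / (Q + 1070) = 240
→ Q = 1070·(2020 − 240)/(240 − 5.100) = 8108 L/s.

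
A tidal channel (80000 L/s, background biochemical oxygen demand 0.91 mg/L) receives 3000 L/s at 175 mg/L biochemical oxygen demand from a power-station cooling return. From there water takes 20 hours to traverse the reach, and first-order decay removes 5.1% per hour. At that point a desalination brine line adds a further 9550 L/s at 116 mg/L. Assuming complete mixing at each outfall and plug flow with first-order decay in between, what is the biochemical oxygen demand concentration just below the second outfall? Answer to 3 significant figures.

14.2 mg/L

Conservation of mass: C = (80000·0.9100 + 3000·175.0) / 83000 = 597800/83000 = 7.202 mg/L; combined flow 83000 L/s.
5.1%/h lost → k = −ln(1 − 0.051) = 0.05235 h⁻¹.
Decay over the reach: 7.202·exp(−kt) = 7.202·0.3510 = 2.528 mg/L.
At the second outfall, C = (83000·2.528 + 9550·116.0) / (83000 + 9550) = 14.24 mg/L.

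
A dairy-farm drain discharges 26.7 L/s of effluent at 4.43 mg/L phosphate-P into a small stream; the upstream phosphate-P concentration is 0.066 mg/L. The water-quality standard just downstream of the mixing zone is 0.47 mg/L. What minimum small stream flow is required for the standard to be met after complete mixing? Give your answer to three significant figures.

Set C_mix = 0.47: (Q·0.06600 + 26.70·4.430) / (Q + 26.70) = 0.47
→ Q = 26.70·(4.430 − 0.47)/(0.47 − 0.06600) = 261.7 L/s.

262 L/s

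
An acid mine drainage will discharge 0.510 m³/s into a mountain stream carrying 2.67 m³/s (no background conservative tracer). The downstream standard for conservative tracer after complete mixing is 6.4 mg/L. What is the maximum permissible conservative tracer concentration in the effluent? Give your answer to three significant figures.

At the limit, (Qr·Cr + Qe·Cₑ)/(Qr + Qe) = 6.4:
Cₑ = (3.180·6.4 − 2.670·0) / 0.5100 = 39.91 mg/L.

39.9 mg/L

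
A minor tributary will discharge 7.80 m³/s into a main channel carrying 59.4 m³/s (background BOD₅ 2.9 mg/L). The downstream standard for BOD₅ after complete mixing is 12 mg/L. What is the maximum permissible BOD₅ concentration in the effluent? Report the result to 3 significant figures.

81.3 mg/L

At the limit, (Qr·Cr + Qe·Cₑ)/(Qr + Qe) = 12:
Cₑ = (67.20·12 − 59.40·2.900) / 7.800 = 81.30 mg/L.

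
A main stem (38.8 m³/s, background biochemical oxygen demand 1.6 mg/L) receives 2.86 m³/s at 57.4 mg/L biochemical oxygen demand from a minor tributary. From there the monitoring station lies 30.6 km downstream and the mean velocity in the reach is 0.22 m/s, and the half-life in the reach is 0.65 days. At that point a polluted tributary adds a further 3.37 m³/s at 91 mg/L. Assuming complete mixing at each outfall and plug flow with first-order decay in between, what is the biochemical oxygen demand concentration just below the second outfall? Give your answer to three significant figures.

7.71 mg/L

After mixing, C = (38.80·1.600 + 2.860·57.40) / 41.66 = 226.2/41.66 = 5.431 mg/L; combined flow 41.66 m³/s.
Travel time t = 30.6·1000 / 0.22 = 139100 s = 38.64 h.
Half-life 0.65 d → k = ln 2 / 0.65 = 1.066 d⁻¹.
Applying C = C₀e^(−kt): 5.431 × 0.1797 = 0.9757 mg/L.
Second outfall: C = (41.66·0.9757 + 3.370·91.00)/45.03 = 7.713 mg/L.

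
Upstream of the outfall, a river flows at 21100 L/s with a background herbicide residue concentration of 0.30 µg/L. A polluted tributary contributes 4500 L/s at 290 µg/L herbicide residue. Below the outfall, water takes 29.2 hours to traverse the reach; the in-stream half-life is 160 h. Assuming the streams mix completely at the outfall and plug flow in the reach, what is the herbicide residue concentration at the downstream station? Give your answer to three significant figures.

45.1 µg/L

Flow-weighted average: C = (21100·0.3000 + 4500·290.0) / 25600 = 1311000/25600 = 51.22 µg/L.
Half-life 160 h → k = ln 2 / 160 = 0.004332 h⁻¹ = 0.1040 d⁻¹.
After decay, C = 51.22 × e^(−kt) = 51.22 × 0.8812 = 45.14 µg/L.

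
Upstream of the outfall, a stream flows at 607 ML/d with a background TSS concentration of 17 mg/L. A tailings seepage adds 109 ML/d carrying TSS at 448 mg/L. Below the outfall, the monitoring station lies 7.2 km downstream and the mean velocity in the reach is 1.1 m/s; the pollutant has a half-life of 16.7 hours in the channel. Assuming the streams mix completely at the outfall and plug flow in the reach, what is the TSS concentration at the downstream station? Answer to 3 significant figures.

Conservation of mass: C = (607.0·17.00 + 109.0·448.0) / 716.0 = 59150/716.0 = 82.61 mg/L.
Travel time t = 7.2·1000 / 1.1 = 6545 s = 1.818 h.
Half-life 16.7 h → k = ln 2 / 16.7 = 0.04151 h⁻¹ = 0.9961 d⁻¹.
After decay, C = 82.61 × e^(−kt) = 82.61 × 0.9273 = 76.61 mg/L.

76.6 mg/L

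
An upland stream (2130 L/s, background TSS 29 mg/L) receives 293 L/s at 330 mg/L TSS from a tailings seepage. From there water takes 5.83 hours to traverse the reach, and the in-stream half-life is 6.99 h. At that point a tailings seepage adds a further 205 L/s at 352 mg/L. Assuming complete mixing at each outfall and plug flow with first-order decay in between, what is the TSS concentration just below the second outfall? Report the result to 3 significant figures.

Mass balance: C = (2130·29.00 + 293.0·330.0) / 2423 = 158500/2423 = 65.40 mg/L; combined flow 2423 L/s.
Half-life 6.99 h → k = ln 2 / 6.99 = 0.09916 h⁻¹ = 2.380 d⁻¹.
First-order decay: C = 65.40·exp(−k·t) = 65.40·0.5610 = 36.69 mg/L.
Second outfall: C = (2423·36.69 + 205.0·352.0)/2628 = 61.28 mg/L.

61.3 mg/L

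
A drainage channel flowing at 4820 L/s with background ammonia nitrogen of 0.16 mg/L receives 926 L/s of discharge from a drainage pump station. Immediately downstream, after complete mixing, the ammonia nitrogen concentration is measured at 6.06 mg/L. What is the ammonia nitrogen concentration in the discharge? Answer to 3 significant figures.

Mass balance: 4820·0.1600 + 926.0·Cₑ = 5746·6.060
→ Cₑ = (5746·6.060 − 4820·0.1600) / 926.0 = 36.77 mg/L.

36.8 mg/L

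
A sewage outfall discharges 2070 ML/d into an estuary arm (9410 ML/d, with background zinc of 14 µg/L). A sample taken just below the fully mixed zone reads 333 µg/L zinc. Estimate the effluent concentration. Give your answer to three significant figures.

1780 µg/L

Mass balance: 9410·14.00 + 2070·Cₑ = 11480·333.0
→ Cₑ = (11480·333.0 − 9410·14.00) / 2070 = 1783 µg/L.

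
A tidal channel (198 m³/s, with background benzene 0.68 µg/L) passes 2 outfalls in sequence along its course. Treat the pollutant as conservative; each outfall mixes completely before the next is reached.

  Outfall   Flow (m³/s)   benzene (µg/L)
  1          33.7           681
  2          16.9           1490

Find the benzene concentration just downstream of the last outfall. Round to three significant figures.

Outfall 1: combined Q = 231.7 m³/s; C = (198.0·0.6800 + 33.70·681.0)/231.7 = 99.63 µg/L.
Outfall 2: combined Q = 248.6 m³/s; C = (231.7·99.63 + 16.90·1490)/248.6 = 194.1 µg/L.

194 µg/L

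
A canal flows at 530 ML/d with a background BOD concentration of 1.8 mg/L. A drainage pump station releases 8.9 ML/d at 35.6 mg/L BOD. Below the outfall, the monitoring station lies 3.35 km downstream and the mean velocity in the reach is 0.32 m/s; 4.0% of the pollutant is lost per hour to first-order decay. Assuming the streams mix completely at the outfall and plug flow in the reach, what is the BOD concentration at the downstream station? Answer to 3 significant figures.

Flow-weighted average: C = (530.0·1.800 + 8.900·35.60) / 538.9 = 1271/538.9 = 2.358 mg/L.
Travel time t = 3.35·1000 / 0.32 = 10470 s = 2.908 h.
4.0%/h lost → k = −ln(1 − 0.04) = 0.04082 h⁻¹.
First-order decay: C = 2.358·exp(−k·t) = 2.358·0.8881 = 2.094 mg/L.

2.09 mg/L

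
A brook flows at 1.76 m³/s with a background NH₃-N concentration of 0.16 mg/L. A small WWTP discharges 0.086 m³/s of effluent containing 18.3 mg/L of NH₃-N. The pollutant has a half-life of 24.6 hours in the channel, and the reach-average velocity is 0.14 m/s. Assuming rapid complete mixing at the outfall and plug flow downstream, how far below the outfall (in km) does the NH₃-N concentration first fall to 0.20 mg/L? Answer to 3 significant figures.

Mass balance: C = (1.760·0.1600 + 0.08600·18.30) / 1.846 = 1.855/1.846 = 1.005 mg/L.
Half-life 24.6 h → k = ln 2 / 24.6 = 0.02818 h⁻¹ = 0.6762 d⁻¹.
Set 1.005·exp(−k·t) = 0.20 → t = ln(1.005/0.20)/k = 206300 s = 57.30 h.
Distance = v·t = 0.14·206300 = 28880 m = 28.88 km.

28.9 km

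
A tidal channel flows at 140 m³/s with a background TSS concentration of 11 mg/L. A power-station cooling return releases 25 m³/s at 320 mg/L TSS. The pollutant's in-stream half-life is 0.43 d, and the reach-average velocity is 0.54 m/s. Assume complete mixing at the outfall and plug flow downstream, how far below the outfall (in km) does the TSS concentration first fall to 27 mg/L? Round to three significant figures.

22.0 km

Mixed concentration C = ΣQC/ΣQ = (140.0·11.00 + 25.00·320.0) / 165.0 = 9540/165.0 = 57.82 mg/L.
Half-life 0.43 d → k = ln 2 / 0.43 = 1.612 d⁻¹.
Set 57.82·exp(−k·t) = 27 → t = ln(57.82/27)/k = 40810 s = 11.34 h.
Distance = v·t = 0.54·40810 = 22040 m = 22.04 km.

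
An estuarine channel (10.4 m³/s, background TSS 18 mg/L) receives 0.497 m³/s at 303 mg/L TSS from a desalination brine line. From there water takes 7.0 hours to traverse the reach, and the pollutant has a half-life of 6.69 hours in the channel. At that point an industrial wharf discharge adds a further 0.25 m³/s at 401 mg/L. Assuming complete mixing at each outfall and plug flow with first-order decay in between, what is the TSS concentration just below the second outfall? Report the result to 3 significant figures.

After mixing, C = (10.40·18.00 + 0.4970·303.0) / 10.90 = 337.8/10.90 = 31.00 mg/L; combined flow 10.90 m³/s.
Half-life 6.69 h → k = ln 2 / 6.69 = 0.1036 h⁻¹ = 2.487 d⁻¹.
Decay over the reach: 31.00·exp(−kt) = 31.00·0.4842 = 15.01 mg/L.
At the second outfall, C = (10.90·15.01 + 0.2500·401.0) / (10.90 + 0.2500) = 23.67 mg/L.

23.7 mg/L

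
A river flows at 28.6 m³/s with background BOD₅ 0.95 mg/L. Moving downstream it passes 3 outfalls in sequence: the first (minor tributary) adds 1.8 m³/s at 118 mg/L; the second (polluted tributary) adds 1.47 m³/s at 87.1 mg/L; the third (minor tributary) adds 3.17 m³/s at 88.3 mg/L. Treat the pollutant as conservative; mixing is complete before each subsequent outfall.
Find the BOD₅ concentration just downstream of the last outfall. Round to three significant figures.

18.5 mg/L

After outfall 1: Q = 28.60 + 1.800 = 30.40 m³/s; C = (28.60·0.9500 + 1.800·118.0)/30.40 = 7.881 mg/L.
After outfall 2: Q = 30.40 + 1.470 = 31.87 m³/s; C = (30.40·7.881 + 1.470·87.10)/31.87 = 11.53 mg/L.
After outfall 3: Q = 31.87 + 3.170 = 35.04 m³/s; C = (31.87·11.53 + 3.170·88.30)/35.04 = 18.48 mg/L.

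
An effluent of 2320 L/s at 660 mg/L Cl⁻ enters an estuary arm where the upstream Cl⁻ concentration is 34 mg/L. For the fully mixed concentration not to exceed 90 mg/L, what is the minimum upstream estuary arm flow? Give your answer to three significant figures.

Set C_mix = 90: (Q·34.00 + 2320·660.0) / (Q + 2320) = 90
→ Q = 2320·(660.0 − 90)/(90 − 34.00) = 23610 L/s.

23600 L/s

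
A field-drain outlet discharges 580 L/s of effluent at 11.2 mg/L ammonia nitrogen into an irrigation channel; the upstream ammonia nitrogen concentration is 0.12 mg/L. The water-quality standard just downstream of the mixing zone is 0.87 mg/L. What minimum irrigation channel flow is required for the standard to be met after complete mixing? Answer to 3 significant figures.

7990 L/s

Set C_mix = 0.87: (Q·0.1200 + 580.0·11.20) / (Q + 580.0) = 0.87
→ Q = 580.0·(11.20 − 0.87)/(0.87 − 0.1200) = 7989 L/s.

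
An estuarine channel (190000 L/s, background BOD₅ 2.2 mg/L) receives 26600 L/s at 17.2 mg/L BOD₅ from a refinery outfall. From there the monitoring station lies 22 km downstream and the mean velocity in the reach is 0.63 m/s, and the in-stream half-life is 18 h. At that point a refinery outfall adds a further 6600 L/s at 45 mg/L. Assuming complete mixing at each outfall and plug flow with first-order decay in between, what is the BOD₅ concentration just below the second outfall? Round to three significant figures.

After mixing, C = (190000·2.200 + 26600·17.20) / 216600 = 875500/216600 = 4.042 mg/L; combined flow 216600 L/s.
Travel time t = 22·1000 / 0.63 = 34920 s = 9.700 h.
Half-life 18 h → k = ln 2 / 18 = 0.03851 h⁻¹ = 0.9242 d⁻¹.
Applying C = C₀e^(−kt): 4.042 × 0.6883 = 2.782 mg/L.
Second outfall: C = (216600·2.782 + 6600·45.00)/223200 = 4.031 mg/L.

4.03 mg/L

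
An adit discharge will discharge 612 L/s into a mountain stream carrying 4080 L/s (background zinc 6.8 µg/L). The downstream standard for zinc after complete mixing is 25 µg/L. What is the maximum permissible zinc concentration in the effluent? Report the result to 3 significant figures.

At the limit, (Qr·Cr + Qe·Cₑ)/(Qr + Qe) = 25:
Cₑ = (4692·25 − 4080·6.800) / 612.0 = 146.3 µg/L.

146 µg/L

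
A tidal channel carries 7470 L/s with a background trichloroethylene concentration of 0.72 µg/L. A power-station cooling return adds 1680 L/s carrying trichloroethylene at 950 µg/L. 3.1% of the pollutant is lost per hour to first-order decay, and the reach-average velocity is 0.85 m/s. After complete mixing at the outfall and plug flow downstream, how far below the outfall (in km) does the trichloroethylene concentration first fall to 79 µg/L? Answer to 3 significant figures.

Flow-weighted average: C = (7470·0.7200 + 1680·950.0) / 9150 = 1601000/9150 = 175.0 µg/L.
3.1%/h lost → k = −ln(1 − 0.031) = 0.03149 h⁻¹.
Set 175.0·exp(−k·t) = 79 → t = ln(175.0/79)/k = 90930 s = 25.26 h.
Distance = v·t = 0.85·90930 = 77290 m = 77.29 km.

77.3 km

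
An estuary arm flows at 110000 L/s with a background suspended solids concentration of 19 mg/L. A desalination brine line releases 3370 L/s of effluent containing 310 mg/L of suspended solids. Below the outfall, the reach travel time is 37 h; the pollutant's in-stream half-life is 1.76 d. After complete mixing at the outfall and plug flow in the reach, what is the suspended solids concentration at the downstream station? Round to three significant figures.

After mixing, C = (110000·19.00 + 3370·310.0) / 113400 = 3135000/113400 = 27.65 mg/L.
Half-life 1.76 d → k = ln 2 / 1.76 = 0.3938 d⁻¹.
Decay over the reach: 27.65·exp(−kt) = 27.65·0.5449 = 15.07 mg/L.

15.1 mg/L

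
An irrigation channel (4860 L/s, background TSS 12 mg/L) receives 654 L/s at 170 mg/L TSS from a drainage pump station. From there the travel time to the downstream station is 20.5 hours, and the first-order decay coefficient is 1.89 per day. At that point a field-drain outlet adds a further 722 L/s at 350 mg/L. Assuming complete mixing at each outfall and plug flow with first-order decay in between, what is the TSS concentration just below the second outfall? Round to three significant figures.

Mass balance: C = (4860·12.00 + 654.0·170.0) / 5514 = 169500/5514 = 30.74 mg/L; combined flow 5514 L/s.
After decay, C = 30.74 × e^(−kt) = 30.74 × 0.1990 = 6.118 mg/L.
At the second outfall, C = (5514·6.118 + 722.0·350.0) / (5514 + 722.0) = 45.93 mg/L.

45.9 mg/L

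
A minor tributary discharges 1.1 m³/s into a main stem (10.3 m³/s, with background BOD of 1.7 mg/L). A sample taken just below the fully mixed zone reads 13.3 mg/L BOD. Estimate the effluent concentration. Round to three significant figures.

Mass balance: 10.30·1.700 + 1.100·Cₑ = 11.40·13.30
→ Cₑ = (11.40·13.30 − 10.30·1.700) / 1.100 = 121.9 mg/L.

122 mg/L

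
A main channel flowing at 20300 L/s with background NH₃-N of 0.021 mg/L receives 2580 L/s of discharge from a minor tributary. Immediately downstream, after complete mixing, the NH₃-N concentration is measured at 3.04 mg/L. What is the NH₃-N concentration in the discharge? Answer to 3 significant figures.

26.8 mg/L

Mass balance: 20300·0.02100 + 2580·Cₑ = 22880·3.040
→ Cₑ = (22880·3.040 − 20300·0.02100) / 2580 = 26.79 mg/L.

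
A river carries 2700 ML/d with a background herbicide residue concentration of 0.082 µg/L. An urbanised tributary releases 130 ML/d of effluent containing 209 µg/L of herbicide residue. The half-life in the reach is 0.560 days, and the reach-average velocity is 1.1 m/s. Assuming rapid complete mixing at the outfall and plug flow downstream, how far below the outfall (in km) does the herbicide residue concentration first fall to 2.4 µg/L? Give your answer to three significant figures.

Flow-weighted average: C = (2700·0.08200 + 130.0·209.0) / 2830 = 27390/2830 = 9.679 µg/L.
Half-life 0.560 d → k = ln 2 / 0.560 = 1.238 d⁻¹.
Set 9.679·exp(−k·t) = 2.4 → t = ln(9.679/2.4)/k = 97340 s = 27.04 h.
Distance = v·t = 1.1·97340 = 107100 m = 107.1 km.

107 km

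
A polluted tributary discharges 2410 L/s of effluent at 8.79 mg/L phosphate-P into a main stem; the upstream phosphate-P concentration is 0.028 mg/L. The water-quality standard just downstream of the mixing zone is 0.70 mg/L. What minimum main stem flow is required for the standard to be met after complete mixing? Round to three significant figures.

Set C_mix = 0.70: (Q·0.02800 + 2410·8.790) / (Q + 2410) = 0.70
→ Q = 2410·(8.790 − 0.70)/(0.70 − 0.02800) = 29010 L/s.

29000 L/s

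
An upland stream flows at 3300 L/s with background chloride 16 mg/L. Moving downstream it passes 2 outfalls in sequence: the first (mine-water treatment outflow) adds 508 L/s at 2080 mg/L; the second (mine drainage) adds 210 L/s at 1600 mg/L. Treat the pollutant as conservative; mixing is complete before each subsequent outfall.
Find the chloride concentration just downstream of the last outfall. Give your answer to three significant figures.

After outfall 1: Q = 3300 + 508.0 = 3808 L/s; C = (3300·16.00 + 508.0·2080)/3808 = 291.3 mg/L.
After outfall 2: Q = 3808 + 210.0 = 4018 L/s; C = (3808·291.3 + 210.0·1600)/4018 = 359.7 mg/L.

360 mg/L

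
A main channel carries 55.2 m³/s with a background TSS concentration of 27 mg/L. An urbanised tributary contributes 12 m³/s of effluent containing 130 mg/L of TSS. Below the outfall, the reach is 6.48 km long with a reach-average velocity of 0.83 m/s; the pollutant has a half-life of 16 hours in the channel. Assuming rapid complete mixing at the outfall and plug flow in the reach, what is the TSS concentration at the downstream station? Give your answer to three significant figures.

41.3 mg/L

Mixed concentration C = ΣQC/ΣQ = (55.20·27.00 + 12.00·130.0) / 67.20 = 3050/67.20 = 45.39 mg/L.
Travel time t = 6.48·1000 / 0.83 = 7807 s = 2.169 h.
Half-life 16 h → k = ln 2 / 16 = 0.04332 h⁻¹ = 1.040 d⁻¹.
After decay, C = 45.39 × e^(−kt) = 45.39 × 0.9103 = 41.32 mg/L.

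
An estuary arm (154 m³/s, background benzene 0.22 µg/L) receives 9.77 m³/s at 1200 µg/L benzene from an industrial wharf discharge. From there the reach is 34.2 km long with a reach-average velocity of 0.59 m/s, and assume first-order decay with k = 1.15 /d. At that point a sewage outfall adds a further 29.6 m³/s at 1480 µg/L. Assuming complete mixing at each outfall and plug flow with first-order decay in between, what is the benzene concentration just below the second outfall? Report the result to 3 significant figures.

Conservation of mass: C = (154.0·0.2200 + 9.770·1200) / 163.8 = 11760/163.8 = 71.80 µg/L; combined flow 163.8 m³/s.
Travel time t = 34.2·1000 / 0.59 = 57970 s = 16.10 h.
Decay over the reach: 71.80·exp(−kt) = 71.80·0.4623 = 33.19 µg/L.
At the second outfall, C = (163.8·33.19 + 29.60·1480) / (163.8 + 29.60) = 254.7 µg/L.

255 µg/L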